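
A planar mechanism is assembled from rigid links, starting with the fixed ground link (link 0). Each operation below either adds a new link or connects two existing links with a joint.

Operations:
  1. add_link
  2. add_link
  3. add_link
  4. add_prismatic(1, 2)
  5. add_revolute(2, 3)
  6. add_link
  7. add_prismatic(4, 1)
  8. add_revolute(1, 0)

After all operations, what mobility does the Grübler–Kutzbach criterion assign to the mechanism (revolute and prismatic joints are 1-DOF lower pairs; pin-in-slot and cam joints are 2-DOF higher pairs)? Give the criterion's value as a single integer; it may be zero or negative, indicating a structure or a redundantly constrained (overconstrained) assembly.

ground; <1,0,0>
#1 <2,0,0>
#2 <3,0,0>
#3 <4,0,0>
P:1↔2 J1 <4,1,0>
R:2↔3 J1 <4,2,0>
#4 <5,2,0>
P:4↔1 J1 <5,3,0>
R:1↔0 J1 <5,4,0>
3×4 − 2×4 − 1×0 = 4

M = 4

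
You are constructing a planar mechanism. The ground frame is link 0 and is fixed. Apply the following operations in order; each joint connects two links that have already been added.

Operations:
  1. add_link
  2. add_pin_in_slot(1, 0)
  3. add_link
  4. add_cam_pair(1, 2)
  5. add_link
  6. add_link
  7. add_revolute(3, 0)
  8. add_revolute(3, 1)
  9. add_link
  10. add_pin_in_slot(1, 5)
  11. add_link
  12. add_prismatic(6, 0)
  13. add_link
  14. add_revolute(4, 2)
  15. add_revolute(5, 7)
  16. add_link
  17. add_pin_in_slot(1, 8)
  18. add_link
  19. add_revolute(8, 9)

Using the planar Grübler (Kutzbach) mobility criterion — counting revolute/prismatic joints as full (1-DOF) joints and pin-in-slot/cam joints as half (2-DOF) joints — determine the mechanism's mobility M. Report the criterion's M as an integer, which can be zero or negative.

(L,J1,J2)=(1,0,0); link0 fixed
link1: (2,0,0)
PS 1-0 [J2]: (2,0,1)
link2: (3,0,1)
C 1-2 [J2]: (3,0,2)
link3: (4,0,2)
link4: (5,0,2)
R 3-0 [J1]: (5,1,2)
R 3-1 [J1]: (5,2,2)
link5: (6,2,2)
PS 1-5 [J2]: (6,2,3)
link6: (7,2,3)
P 6-0 [J1]: (7,3,3)
link7: (8,3,3)
R 4-2 [J1]: (8,4,3)
R 5-7 [J1]: (8,5,3)
link8: (9,5,3)
PS 1-8 [J2]: (9,5,4)
link9: (10,5,4)
R 8-9 [J1]: (10,6,4)
Grübler: 3·9 − 2·6 − 4 = 11

M = 11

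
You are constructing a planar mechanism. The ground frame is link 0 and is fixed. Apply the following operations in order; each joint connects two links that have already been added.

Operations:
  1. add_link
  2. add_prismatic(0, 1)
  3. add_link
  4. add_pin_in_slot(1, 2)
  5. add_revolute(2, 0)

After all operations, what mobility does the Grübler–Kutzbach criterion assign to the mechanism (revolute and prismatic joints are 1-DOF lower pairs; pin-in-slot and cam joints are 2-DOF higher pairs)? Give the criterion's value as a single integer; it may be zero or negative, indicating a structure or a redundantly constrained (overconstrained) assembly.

M = 1

ground; <1,0,0>
#1 <2,0,0>
P:0↔1 J1 <2,1,0>
#2 <3,1,0>
PS:1↔2 J2 <3,1,1>
R:2↔0 J1 <3,2,1>
3×2 − 2×2 − 1×1 = 1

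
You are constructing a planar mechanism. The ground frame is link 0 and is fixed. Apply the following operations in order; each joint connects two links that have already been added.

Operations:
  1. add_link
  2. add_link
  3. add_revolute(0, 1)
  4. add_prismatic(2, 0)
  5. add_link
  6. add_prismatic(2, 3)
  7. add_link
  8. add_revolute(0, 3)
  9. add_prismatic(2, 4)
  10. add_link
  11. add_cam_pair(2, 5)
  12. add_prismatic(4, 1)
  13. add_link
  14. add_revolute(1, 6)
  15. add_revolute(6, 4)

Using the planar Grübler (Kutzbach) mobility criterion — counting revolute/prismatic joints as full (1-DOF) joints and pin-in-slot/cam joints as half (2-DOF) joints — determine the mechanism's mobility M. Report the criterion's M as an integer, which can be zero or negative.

[1;0;0] (link 0 is ground)
L+ [2;0;0]
L+ [3;0;0]
R(0,1)∈J1 [3;1;0]
P(2,0)∈J1 [3;2;0]
L+ [4;2;0]
P(2,3)∈J1 [4;3;0]
L+ [5;3;0]
R(0,3)∈J1 [5;4;0]
P(2,4)∈J1 [5;5;0]
L+ [6;5;0]
C(2,5)∈J2 [6;5;1]
P(4,1)∈J1 [6;6;1]
L+ [7;6;1]
R(1,6)∈J1 [7;7;1]
R(6,4)∈J1 [7;8;1]
mobility = 18 − 16 − 1 = 1

M = 1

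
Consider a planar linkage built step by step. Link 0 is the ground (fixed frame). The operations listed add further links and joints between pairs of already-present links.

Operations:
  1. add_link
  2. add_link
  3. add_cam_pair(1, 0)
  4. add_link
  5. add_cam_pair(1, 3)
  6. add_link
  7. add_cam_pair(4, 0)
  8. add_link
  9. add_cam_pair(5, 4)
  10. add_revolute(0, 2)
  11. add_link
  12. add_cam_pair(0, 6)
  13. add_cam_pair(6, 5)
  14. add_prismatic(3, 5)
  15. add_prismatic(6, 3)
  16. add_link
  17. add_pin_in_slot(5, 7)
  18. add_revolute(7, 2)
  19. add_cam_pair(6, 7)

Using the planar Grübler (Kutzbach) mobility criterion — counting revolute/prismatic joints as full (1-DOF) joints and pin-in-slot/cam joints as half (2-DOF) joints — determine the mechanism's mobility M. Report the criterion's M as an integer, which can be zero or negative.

M = 5

ground; <1,0,0>
#1 <2,0,0>
#2 <3,0,0>
C:1↔0 J2 <3,0,1>
#3 <4,0,1>
C:1↔3 J2 <4,0,2>
#4 <5,0,2>
C:4↔0 J2 <5,0,3>
#5 <6,0,3>
C:5↔4 J2 <6,0,4>
R:0↔2 J1 <6,1,4>
#6 <7,1,4>
C:0↔6 J2 <7,1,5>
C:6↔5 J2 <7,1,6>
P:3↔5 J1 <7,2,6>
P:6↔3 J1 <7,3,6>
#7 <8,3,6>
PS:5↔7 J2 <8,3,7>
R:7↔2 J1 <8,4,7>
C:6↔7 J2 <8,4,8>
3×7 − 2×4 − 1×8 = 5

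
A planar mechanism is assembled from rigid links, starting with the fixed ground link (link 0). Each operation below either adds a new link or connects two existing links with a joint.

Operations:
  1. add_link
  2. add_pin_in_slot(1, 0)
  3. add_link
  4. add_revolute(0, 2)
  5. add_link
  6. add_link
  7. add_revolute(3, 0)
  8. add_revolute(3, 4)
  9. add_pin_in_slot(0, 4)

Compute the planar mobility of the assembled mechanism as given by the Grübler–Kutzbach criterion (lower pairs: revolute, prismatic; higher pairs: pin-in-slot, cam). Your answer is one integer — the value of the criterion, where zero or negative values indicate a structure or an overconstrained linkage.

L=1 J1=0 J2=0
add link → L=2 J1=0 J2=0
PS@1,0 dof=2 J2 → L=2 J1=0 J2=1
add link → L=3 J1=0 J2=1
R@0,2 dof=1 J1 → L=3 J1=1 J2=1
add link → L=4 J1=1 J2=1
add link → L=5 J1=1 J2=1
R@3,0 dof=1 J1 → L=5 J1=2 J2=1
R@3,4 dof=1 J1 → L=5 J1=3 J2=1
PS@0,4 dof=2 J2 → L=5 J1=3 J2=2
M=3(L−1)−2J1−J2=3·4−2·3−2=4

M = 4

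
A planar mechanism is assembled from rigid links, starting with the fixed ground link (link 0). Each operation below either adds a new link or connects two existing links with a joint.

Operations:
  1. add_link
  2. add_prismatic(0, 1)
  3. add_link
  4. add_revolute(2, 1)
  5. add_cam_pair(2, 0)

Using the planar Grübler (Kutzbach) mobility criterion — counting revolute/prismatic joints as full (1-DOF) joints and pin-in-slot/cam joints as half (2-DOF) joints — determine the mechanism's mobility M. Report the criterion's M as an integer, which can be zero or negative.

ground; <1,0,0>
#1 <2,0,0>
P:0↔1 J1 <2,1,0>
#2 <3,1,0>
R:2↔1 J1 <3,2,0>
C:2↔0 J2 <3,2,1>
3×2 − 2×2 − 1×1 = 1

M = 1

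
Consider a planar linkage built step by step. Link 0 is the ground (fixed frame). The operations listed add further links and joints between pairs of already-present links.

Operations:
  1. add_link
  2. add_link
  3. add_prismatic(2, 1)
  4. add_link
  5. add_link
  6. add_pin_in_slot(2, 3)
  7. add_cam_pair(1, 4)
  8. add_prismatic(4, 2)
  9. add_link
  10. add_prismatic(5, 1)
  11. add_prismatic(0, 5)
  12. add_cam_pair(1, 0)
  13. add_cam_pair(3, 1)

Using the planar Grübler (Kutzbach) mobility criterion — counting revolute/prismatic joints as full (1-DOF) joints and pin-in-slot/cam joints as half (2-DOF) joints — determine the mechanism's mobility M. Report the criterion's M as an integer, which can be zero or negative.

(L,J1,J2)=(1,0,0); link0 fixed
link1: (2,0,0)
link2: (3,0,0)
P 2-1 [J1]: (3,1,0)
link3: (4,1,0)
link4: (5,1,0)
PS 2-3 [J2]: (5,1,1)
C 1-4 [J2]: (5,1,2)
P 4-2 [J1]: (5,2,2)
link5: (6,2,2)
P 5-1 [J1]: (6,3,2)
P 0-5 [J1]: (6,4,2)
C 1-0 [J2]: (6,4,3)
C 3-1 [J2]: (6,4,4)
Grübler: 3·5 − 2·4 − 4 = 3

M = 3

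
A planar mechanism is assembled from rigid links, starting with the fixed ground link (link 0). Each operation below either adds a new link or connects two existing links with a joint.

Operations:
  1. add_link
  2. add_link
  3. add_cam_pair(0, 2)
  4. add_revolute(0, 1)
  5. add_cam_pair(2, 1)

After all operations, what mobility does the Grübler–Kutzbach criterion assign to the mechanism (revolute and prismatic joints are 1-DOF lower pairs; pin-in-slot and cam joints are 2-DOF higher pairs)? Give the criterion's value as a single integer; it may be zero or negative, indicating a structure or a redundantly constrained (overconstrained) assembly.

[1;0;0] (link 0 is ground)
L+ [2;0;0]
L+ [3;0;0]
C(0,2)∈J2 [3;0;1]
R(0,1)∈J1 [3;1;1]
C(2,1)∈J2 [3;1;2]
mobility = 6 − 2 − 2 = 2

M = 2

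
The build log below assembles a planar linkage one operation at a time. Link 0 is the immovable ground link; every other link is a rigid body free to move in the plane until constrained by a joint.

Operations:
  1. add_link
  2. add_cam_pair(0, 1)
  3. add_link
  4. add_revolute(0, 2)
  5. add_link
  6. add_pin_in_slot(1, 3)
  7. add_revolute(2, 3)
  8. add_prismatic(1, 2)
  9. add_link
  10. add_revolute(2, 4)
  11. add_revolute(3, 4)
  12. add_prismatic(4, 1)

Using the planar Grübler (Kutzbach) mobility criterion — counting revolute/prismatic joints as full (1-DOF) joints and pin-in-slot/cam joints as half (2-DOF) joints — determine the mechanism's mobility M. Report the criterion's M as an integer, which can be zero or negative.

M = -2

ground; <1,0,0>
#1 <2,0,0>
C:0↔1 J2 <2,0,1>
#2 <3,0,1>
R:0↔2 J1 <3,1,1>
#3 <4,1,1>
PS:1↔3 J2 <4,1,2>
R:2↔3 J1 <4,2,2>
P:1↔2 J1 <4,3,2>
#4 <5,3,2>
R:2↔4 J1 <5,4,2>
R:3↔4 J1 <5,5,2>
P:4↔1 J1 <5,6,2>
3×4 − 2×6 − 1×2 = -2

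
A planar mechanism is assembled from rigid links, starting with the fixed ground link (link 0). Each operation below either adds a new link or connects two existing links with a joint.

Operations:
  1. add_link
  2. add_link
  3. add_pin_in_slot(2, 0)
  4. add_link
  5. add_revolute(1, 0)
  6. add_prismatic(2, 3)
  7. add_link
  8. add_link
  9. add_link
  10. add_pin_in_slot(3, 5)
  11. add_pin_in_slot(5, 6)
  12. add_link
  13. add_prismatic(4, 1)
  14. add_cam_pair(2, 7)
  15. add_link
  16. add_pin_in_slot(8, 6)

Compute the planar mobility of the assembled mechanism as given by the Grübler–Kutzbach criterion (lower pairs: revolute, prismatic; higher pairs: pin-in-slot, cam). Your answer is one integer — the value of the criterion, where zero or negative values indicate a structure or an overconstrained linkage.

M = 13

ground; <1,0,0>
#1 <2,0,0>
#2 <3,0,0>
PS:2↔0 J2 <3,0,1>
#3 <4,0,1>
R:1↔0 J1 <4,1,1>
P:2↔3 J1 <4,2,1>
#4 <5,2,1>
#5 <6,2,1>
#6 <7,2,1>
PS:3↔5 J2 <7,2,2>
PS:5↔6 J2 <7,2,3>
#7 <8,2,3>
P:4↔1 J1 <8,3,3>
C:2↔7 J2 <8,3,4>
#8 <9,3,4>
PS:8↔6 J2 <9,3,5>
3×8 − 2×3 − 1×5 = 13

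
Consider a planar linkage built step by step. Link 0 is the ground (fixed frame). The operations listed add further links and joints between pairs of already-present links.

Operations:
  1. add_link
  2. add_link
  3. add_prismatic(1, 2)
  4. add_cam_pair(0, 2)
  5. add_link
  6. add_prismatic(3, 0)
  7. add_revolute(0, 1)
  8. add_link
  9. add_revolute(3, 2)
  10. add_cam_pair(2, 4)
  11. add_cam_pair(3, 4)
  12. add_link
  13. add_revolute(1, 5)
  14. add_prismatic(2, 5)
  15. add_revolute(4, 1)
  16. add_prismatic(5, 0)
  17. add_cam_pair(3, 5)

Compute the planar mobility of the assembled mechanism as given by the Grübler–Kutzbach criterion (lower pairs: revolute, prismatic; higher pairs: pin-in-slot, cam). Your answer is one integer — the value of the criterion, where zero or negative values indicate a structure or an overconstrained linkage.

M = -5

L=1 J1=0 J2=0
add link → L=2 J1=0 J2=0
add link → L=3 J1=0 J2=0
P@1,2 dof=1 J1 → L=3 J1=1 J2=0
C@0,2 dof=2 J2 → L=3 J1=1 J2=1
add link → L=4 J1=1 J2=1
P@3,0 dof=1 J1 → L=4 J1=2 J2=1
R@0,1 dof=1 J1 → L=4 J1=3 J2=1
add link → L=5 J1=3 J2=1
R@3,2 dof=1 J1 → L=5 J1=4 J2=1
C@2,4 dof=2 J2 → L=5 J1=4 J2=2
C@3,4 dof=2 J2 → L=5 J1=4 J2=3
add link → L=6 J1=4 J2=3
R@1,5 dof=1 J1 → L=6 J1=5 J2=3
P@2,5 dof=1 J1 → L=6 J1=6 J2=3
R@4,1 dof=1 J1 → L=6 J1=7 J2=3
P@5,0 dof=1 J1 → L=6 J1=8 J2=3
C@3,5 dof=2 J2 → L=6 J1=8 J2=4
M=3(L−1)−2J1−J2=3·5−2·8−4=-5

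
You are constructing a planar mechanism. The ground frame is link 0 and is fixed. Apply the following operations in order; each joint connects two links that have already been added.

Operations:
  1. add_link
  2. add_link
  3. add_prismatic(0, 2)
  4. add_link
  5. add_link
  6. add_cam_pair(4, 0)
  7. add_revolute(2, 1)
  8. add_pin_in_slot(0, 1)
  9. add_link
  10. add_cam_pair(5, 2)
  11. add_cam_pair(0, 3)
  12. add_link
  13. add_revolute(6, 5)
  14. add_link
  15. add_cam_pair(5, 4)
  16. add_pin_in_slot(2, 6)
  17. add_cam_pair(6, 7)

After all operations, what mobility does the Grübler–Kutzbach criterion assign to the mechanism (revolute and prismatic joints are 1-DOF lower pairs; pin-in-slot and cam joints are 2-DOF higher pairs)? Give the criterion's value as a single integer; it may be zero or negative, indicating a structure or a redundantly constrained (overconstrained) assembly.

M = 8

[1;0;0] (link 0 is ground)
L+ [2;0;0]
L+ [3;0;0]
P(0,2)∈J1 [3;1;0]
L+ [4;1;0]
L+ [5;1;0]
C(4,0)∈J2 [5;1;1]
R(2,1)∈J1 [5;2;1]
PS(0,1)∈J2 [5;2;2]
L+ [6;2;2]
C(5,2)∈J2 [6;2;3]
C(0,3)∈J2 [6;2;4]
L+ [7;2;4]
R(6,5)∈J1 [7;3;4]
L+ [8;3;4]
C(5,4)∈J2 [8;3;5]
PS(2,6)∈J2 [8;3;6]
C(6,7)∈J2 [8;3;7]
mobility = 21 − 6 − 7 = 8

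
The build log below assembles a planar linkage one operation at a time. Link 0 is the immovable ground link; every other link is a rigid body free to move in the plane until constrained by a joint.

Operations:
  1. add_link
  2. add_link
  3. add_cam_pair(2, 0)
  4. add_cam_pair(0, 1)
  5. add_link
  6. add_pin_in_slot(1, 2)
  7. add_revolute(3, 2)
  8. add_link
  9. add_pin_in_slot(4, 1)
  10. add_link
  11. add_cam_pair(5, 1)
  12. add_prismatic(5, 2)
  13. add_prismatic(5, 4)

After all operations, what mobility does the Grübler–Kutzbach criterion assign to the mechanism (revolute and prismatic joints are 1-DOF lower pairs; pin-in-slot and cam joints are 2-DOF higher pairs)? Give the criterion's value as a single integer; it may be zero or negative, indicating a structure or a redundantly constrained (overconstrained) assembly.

M = 4

[1;0;0] (link 0 is ground)
L+ [2;0;0]
L+ [3;0;0]
C(2,0)∈J2 [3;0;1]
C(0,1)∈J2 [3;0;2]
L+ [4;0;2]
PS(1,2)∈J2 [4;0;3]
R(3,2)∈J1 [4;1;3]
L+ [5;1;3]
PS(4,1)∈J2 [5;1;4]
L+ [6;1;4]
C(5,1)∈J2 [6;1;5]
P(5,2)∈J1 [6;2;5]
P(5,4)∈J1 [6;3;5]
mobility = 15 − 6 − 5 = 4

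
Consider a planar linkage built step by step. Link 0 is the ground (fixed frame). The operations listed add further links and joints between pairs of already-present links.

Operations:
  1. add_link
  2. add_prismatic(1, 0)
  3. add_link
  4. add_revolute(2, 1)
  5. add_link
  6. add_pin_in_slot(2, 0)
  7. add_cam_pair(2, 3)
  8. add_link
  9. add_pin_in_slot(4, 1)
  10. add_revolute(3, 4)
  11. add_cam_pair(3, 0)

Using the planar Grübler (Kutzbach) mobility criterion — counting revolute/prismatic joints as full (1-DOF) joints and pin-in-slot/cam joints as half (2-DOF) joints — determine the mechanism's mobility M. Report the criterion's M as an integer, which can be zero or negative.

L=1 J1=0 J2=0
add link → L=2 J1=0 J2=0
P@1,0 dof=1 J1 → L=2 J1=1 J2=0
add link → L=3 J1=1 J2=0
R@2,1 dof=1 J1 → L=3 J1=2 J2=0
add link → L=4 J1=2 J2=0
PS@2,0 dof=2 J2 → L=4 J1=2 J2=1
C@2,3 dof=2 J2 → L=4 J1=2 J2=2
add link → L=5 J1=2 J2=2
PS@4,1 dof=2 J2 → L=5 J1=2 J2=3
R@3,4 dof=1 J1 → L=5 J1=3 J2=3
C@3,0 dof=2 J2 → L=5 J1=3 J2=4
M=3(L−1)−2J1−J2=3·4−2·3−4=2

M = 2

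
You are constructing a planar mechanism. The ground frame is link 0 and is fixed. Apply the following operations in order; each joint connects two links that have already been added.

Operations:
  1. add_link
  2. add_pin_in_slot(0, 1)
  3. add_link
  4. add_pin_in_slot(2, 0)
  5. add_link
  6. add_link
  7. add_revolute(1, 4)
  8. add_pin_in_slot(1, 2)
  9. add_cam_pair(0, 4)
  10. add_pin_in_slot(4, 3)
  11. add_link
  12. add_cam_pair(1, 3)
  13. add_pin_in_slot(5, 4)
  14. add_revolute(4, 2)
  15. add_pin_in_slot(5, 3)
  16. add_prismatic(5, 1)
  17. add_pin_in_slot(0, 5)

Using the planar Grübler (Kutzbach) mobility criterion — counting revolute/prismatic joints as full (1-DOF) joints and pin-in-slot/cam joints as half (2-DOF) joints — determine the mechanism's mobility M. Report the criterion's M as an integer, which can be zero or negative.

(L,J1,J2)=(1,0,0); link0 fixed
link1: (2,0,0)
PS 0-1 [J2]: (2,0,1)
link2: (3,0,1)
PS 2-0 [J2]: (3,0,2)
link3: (4,0,2)
link4: (5,0,2)
R 1-4 [J1]: (5,1,2)
PS 1-2 [J2]: (5,1,3)
C 0-4 [J2]: (5,1,4)
PS 4-3 [J2]: (5,1,5)
link5: (6,1,5)
C 1-3 [J2]: (6,1,6)
PS 5-4 [J2]: (6,1,7)
R 4-2 [J1]: (6,2,7)
PS 5-3 [J2]: (6,2,8)
P 5-1 [J1]: (6,3,8)
PS 0-5 [J2]: (6,3,9)
Grübler: 3·5 − 2·3 − 9 = 0

M = 0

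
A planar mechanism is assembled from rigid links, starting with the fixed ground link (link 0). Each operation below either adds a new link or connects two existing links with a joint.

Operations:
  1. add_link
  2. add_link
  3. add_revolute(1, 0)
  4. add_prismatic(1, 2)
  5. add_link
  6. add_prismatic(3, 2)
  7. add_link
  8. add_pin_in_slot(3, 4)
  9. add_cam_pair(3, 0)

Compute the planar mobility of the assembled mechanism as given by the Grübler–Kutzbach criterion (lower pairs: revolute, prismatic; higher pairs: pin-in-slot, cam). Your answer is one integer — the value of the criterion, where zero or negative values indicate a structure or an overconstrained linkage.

ground; <1,0,0>
#1 <2,0,0>
#2 <3,0,0>
R:1↔0 J1 <3,1,0>
P:1↔2 J1 <3,2,0>
#3 <4,2,0>
P:3↔2 J1 <4,3,0>
#4 <5,3,0>
PS:3↔4 J2 <5,3,1>
C:3↔0 J2 <5,3,2>
3×4 − 2×3 − 1×2 = 4

M = 4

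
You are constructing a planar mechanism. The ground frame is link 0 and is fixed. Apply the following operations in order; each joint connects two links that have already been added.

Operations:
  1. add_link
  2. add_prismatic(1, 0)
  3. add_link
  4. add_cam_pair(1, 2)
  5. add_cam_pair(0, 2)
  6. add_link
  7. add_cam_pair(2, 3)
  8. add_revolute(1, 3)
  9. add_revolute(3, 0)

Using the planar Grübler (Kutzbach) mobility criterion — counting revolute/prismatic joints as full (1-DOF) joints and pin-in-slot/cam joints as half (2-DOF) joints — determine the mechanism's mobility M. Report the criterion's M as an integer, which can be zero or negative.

M = 0

ground; <1,0,0>
#1 <2,0,0>
P:1↔0 J1 <2,1,0>
#2 <3,1,0>
C:1↔2 J2 <3,1,1>
C:0↔2 J2 <3,1,2>
#3 <4,1,2>
C:2↔3 J2 <4,1,3>
R:1↔3 J1 <4,2,3>
R:3↔0 J1 <4,3,3>
3×3 − 2×3 − 1×3 = 0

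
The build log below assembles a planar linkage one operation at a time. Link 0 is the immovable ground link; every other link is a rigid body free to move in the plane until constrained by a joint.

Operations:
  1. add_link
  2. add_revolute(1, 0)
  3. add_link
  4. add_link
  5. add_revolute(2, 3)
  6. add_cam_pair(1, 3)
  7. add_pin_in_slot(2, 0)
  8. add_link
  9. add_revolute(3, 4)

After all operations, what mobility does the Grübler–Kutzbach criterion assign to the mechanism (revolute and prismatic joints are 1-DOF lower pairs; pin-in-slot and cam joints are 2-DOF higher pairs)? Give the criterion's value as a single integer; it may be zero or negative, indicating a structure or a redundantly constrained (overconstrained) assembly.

(L,J1,J2)=(1,0,0); link0 fixed
link1: (2,0,0)
R 1-0 [J1]: (2,1,0)
link2: (3,1,0)
link3: (4,1,0)
R 2-3 [J1]: (4,2,0)
C 1-3 [J2]: (4,2,1)
PS 2-0 [J2]: (4,2,2)
link4: (5,2,2)
R 3-4 [J1]: (5,3,2)
Grübler: 3·4 − 2·3 − 2 = 4

M = 4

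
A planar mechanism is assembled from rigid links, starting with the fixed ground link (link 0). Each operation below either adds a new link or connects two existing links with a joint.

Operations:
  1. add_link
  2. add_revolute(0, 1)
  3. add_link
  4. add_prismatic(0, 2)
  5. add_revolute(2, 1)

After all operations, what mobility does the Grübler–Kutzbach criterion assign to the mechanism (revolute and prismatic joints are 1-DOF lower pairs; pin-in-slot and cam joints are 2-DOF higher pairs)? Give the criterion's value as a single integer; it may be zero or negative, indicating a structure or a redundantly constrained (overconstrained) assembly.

M = 0

L=1 J1=0 J2=0
add link → L=2 J1=0 J2=0
R@0,1 dof=1 J1 → L=2 J1=1 J2=0
add link → L=3 J1=1 J2=0
P@0,2 dof=1 J1 → L=3 J1=2 J2=0
R@2,1 dof=1 J1 → L=3 J1=3 J2=0
M=3(L−1)−2J1−J2=3·2−2·3−0=0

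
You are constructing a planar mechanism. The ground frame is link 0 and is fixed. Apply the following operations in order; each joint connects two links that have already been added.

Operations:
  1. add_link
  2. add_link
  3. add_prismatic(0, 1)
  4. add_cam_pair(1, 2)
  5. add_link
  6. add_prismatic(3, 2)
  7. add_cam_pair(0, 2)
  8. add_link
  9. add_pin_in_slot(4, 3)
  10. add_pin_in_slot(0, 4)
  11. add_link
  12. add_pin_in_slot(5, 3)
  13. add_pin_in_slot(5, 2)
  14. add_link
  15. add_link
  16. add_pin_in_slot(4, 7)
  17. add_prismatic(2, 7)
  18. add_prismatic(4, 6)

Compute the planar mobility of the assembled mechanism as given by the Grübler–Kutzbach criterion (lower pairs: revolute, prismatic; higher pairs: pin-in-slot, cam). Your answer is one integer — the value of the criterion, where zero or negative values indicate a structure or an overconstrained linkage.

(L,J1,J2)=(1,0,0); link0 fixed
link1: (2,0,0)
link2: (3,0,0)
P 0-1 [J1]: (3,1,0)
C 1-2 [J2]: (3,1,1)
link3: (4,1,1)
P 3-2 [J1]: (4,2,1)
C 0-2 [J2]: (4,2,2)
link4: (5,2,2)
PS 4-3 [J2]: (5,2,3)
PS 0-4 [J2]: (5,2,4)
link5: (6,2,4)
PS 5-3 [J2]: (6,2,5)
PS 5-2 [J2]: (6,2,6)
link6: (7,2,6)
link7: (8,2,6)
PS 4-7 [J2]: (8,2,7)
P 2-7 [J1]: (8,3,7)
P 4-6 [J1]: (8,4,7)
Grübler: 3·7 − 2·4 − 7 = 6

M = 6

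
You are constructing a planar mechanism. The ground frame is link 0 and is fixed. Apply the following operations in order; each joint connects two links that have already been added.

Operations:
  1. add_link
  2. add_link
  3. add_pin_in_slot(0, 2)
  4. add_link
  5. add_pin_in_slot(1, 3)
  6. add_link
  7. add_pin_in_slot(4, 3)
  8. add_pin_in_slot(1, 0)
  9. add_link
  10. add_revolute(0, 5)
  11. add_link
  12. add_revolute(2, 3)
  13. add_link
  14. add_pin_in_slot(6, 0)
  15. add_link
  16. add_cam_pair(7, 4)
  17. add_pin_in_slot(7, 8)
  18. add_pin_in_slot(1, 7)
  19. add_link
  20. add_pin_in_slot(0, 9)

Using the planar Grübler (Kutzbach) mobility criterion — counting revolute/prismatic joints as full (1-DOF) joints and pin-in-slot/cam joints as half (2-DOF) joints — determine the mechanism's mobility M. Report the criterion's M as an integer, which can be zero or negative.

(L,J1,J2)=(1,0,0); link0 fixed
link1: (2,0,0)
link2: (3,0,0)
PS 0-2 [J2]: (3,0,1)
link3: (4,0,1)
PS 1-3 [J2]: (4,0,2)
link4: (5,0,2)
PS 4-3 [J2]: (5,0,3)
PS 1-0 [J2]: (5,0,4)
link5: (6,0,4)
R 0-5 [J1]: (6,1,4)
link6: (7,1,4)
R 2-3 [J1]: (7,2,4)
link7: (8,2,4)
PS 6-0 [J2]: (8,2,5)
link8: (9,2,5)
C 7-4 [J2]: (9,2,6)
PS 7-8 [J2]: (9,2,7)
PS 1-7 [J2]: (9,2,8)
link9: (10,2,8)
PS 0-9 [J2]: (10,2,9)
Grübler: 3·9 − 2·2 − 9 = 14

M = 14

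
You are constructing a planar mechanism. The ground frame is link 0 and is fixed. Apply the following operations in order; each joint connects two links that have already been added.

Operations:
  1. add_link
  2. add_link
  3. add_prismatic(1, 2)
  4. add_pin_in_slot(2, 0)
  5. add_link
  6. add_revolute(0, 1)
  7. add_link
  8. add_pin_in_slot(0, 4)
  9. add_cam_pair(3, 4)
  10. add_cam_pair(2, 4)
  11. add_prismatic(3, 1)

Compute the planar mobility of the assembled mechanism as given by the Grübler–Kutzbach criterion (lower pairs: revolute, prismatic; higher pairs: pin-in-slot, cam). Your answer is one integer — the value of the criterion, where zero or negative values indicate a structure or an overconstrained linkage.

(L,J1,J2)=(1,0,0); link0 fixed
link1: (2,0,0)
link2: (3,0,0)
P 1-2 [J1]: (3,1,0)
PS 2-0 [J2]: (3,1,1)
link3: (4,1,1)
R 0-1 [J1]: (4,2,1)
link4: (5,2,1)
PS 0-4 [J2]: (5,2,2)
C 3-4 [J2]: (5,2,3)
C 2-4 [J2]: (5,2,4)
P 3-1 [J1]: (5,3,4)
Grübler: 3·4 − 2·3 − 4 = 2

M = 2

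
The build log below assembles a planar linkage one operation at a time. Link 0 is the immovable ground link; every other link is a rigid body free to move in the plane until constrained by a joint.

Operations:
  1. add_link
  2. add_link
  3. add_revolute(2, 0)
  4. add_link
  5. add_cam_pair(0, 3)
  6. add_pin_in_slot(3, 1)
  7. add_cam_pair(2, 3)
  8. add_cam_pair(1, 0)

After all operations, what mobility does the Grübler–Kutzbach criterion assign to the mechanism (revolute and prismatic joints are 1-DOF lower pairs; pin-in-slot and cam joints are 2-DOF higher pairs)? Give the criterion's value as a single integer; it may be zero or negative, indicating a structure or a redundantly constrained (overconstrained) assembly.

M = 3

ground; <1,0,0>
#1 <2,0,0>
#2 <3,0,0>
R:2↔0 J1 <3,1,0>
#3 <4,1,0>
C:0↔3 J2 <4,1,1>
PS:3↔1 J2 <4,1,2>
C:2↔3 J2 <4,1,3>
C:1↔0 J2 <4,1,4>
3×3 − 2×1 − 1×4 = 3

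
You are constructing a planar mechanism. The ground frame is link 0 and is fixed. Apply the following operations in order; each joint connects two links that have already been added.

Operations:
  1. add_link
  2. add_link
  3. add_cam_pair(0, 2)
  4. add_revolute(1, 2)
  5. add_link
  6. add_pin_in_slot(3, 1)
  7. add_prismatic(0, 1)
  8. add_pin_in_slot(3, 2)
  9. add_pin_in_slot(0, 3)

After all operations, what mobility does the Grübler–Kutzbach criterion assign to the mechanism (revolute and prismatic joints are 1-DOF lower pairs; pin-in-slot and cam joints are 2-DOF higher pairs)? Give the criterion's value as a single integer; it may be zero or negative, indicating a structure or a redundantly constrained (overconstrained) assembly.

M = 1

link 0 = ground. State L|J1|J2 = 1|0|0
+link1  2|0|0
+link2  3|0|0
C(0,2) f=2→J2  3|0|1
R(1,2) f=1→J1  3|1|1
+link3  4|1|1
PS(3,1) f=2→J2  4|1|2
P(0,1) f=1→J1  4|2|2
PS(3,2) f=2→J2  4|2|3
PS(0,3) f=2→J2  4|2|4
M = 3(4−1)−2·2−4 = 9−4−4 = 1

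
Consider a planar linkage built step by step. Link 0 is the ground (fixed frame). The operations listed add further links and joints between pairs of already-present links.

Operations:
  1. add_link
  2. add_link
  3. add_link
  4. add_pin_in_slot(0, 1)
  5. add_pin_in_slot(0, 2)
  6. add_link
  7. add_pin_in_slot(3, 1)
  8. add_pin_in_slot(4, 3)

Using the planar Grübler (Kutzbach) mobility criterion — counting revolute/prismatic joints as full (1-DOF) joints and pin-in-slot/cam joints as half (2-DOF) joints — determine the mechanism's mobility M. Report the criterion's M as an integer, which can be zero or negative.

ground; <1,0,0>
#1 <2,0,0>
#2 <3,0,0>
#3 <4,0,0>
PS:0↔1 J2 <4,0,1>
PS:0↔2 J2 <4,0,2>
#4 <5,0,2>
PS:3↔1 J2 <5,0,3>
PS:4↔3 J2 <5,0,4>
3×4 − 2×0 − 1×4 = 8

M = 8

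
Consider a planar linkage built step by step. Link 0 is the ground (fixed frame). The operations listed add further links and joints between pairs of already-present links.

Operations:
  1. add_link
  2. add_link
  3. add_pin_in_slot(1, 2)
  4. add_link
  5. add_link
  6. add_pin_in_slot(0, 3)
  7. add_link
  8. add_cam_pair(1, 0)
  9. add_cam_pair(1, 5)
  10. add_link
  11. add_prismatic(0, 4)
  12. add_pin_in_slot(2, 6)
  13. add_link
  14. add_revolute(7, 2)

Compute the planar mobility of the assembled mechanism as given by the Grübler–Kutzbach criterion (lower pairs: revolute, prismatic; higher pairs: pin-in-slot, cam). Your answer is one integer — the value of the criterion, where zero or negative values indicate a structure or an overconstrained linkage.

ground; <1,0,0>
#1 <2,0,0>
#2 <3,0,0>
PS:1↔2 J2 <3,0,1>
#3 <4,0,1>
#4 <5,0,1>
PS:0↔3 J2 <5,0,2>
#5 <6,0,2>
C:1↔0 J2 <6,0,3>
C:1↔5 J2 <6,0,4>
#6 <7,0,4>
P:0↔4 J1 <7,1,4>
PS:2↔6 J2 <7,1,5>
#7 <8,1,5>
R:7↔2 J1 <8,2,5>
3×7 − 2×2 − 1×5 = 12

M = 12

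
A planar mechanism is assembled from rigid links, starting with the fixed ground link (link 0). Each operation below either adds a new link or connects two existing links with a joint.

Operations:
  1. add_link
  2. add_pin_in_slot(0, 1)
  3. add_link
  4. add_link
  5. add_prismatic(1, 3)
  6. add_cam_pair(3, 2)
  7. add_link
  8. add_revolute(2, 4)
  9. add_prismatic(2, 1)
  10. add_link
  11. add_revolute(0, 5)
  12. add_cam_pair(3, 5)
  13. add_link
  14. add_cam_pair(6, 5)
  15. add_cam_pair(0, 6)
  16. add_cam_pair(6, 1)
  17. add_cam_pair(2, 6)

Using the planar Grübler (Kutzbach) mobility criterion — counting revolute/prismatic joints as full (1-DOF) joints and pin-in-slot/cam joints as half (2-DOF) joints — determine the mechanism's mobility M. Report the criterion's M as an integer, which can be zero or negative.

(L,J1,J2)=(1,0,0); link0 fixed
link1: (2,0,0)
PS 0-1 [J2]: (2,0,1)
link2: (3,0,1)
link3: (4,0,1)
P 1-3 [J1]: (4,1,1)
C 3-2 [J2]: (4,1,2)
link4: (5,1,2)
R 2-4 [J1]: (5,2,2)
P 2-1 [J1]: (5,3,2)
link5: (6,3,2)
R 0-5 [J1]: (6,4,2)
C 3-5 [J2]: (6,4,3)
link6: (7,4,3)
C 6-5 [J2]: (7,4,4)
C 0-6 [J2]: (7,4,5)
C 6-1 [J2]: (7,4,6)
C 2-6 [J2]: (7,4,7)
Grübler: 3·6 − 2·4 − 7 = 3

M = 3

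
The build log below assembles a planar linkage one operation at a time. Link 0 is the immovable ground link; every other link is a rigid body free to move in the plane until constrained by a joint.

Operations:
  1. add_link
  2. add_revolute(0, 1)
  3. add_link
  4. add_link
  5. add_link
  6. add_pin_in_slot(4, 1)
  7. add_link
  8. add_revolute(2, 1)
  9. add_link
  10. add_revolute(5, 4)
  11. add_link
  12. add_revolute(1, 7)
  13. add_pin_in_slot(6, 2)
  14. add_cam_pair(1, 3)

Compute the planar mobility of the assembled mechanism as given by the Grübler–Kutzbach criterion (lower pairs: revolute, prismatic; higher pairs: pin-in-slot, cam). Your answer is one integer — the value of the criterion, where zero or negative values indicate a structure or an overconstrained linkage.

(L,J1,J2)=(1,0,0); link0 fixed
link1: (2,0,0)
R 0-1 [J1]: (2,1,0)
link2: (3,1,0)
link3: (4,1,0)
link4: (5,1,0)
PS 4-1 [J2]: (5,1,1)
link5: (6,1,1)
R 2-1 [J1]: (6,2,1)
link6: (7,2,1)
R 5-4 [J1]: (7,3,1)
link7: (8,3,1)
R 1-7 [J1]: (8,4,1)
PS 6-2 [J2]: (8,4,2)
C 1-3 [J2]: (8,4,3)
Grübler: 3·7 − 2·4 − 3 = 10

M = 10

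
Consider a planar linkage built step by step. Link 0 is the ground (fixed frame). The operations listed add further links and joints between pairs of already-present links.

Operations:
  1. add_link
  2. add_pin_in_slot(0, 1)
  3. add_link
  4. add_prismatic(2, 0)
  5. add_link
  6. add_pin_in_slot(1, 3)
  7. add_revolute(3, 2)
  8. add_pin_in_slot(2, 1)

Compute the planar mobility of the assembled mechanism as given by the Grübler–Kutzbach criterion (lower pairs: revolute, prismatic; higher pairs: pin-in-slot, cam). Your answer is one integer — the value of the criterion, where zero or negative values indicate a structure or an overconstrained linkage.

M = 2

ground; <1,0,0>
#1 <2,0,0>
PS:0↔1 J2 <2,0,1>
#2 <3,0,1>
P:2↔0 J1 <3,1,1>
#3 <4,1,1>
PS:1↔3 J2 <4,1,2>
R:3↔2 J1 <4,2,2>
PS:2↔1 J2 <4,2,3>
3×3 − 2×2 − 1×3 = 2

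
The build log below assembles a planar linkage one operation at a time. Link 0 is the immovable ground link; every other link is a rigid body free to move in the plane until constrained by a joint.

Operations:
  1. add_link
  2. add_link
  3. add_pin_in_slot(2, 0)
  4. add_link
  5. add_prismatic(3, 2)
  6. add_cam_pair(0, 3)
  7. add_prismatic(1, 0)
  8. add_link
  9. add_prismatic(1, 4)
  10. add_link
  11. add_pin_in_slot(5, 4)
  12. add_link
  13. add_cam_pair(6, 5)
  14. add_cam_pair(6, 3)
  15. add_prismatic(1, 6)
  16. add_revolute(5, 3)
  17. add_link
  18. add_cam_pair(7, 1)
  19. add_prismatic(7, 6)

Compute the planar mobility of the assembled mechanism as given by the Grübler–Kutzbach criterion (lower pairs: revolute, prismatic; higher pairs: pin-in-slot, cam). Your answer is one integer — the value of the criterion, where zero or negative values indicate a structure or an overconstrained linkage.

M = 3

(L,J1,J2)=(1,0,0); link0 fixed
link1: (2,0,0)
link2: (3,0,0)
PS 2-0 [J2]: (3,0,1)
link3: (4,0,1)
P 3-2 [J1]: (4,1,1)
C 0-3 [J2]: (4,1,2)
P 1-0 [J1]: (4,2,2)
link4: (5,2,2)
P 1-4 [J1]: (5,3,2)
link5: (6,3,2)
PS 5-4 [J2]: (6,3,3)
link6: (7,3,3)
C 6-5 [J2]: (7,3,4)
C 6-3 [J2]: (7,3,5)
P 1-6 [J1]: (7,4,5)
R 5-3 [J1]: (7,5,5)
link7: (8,5,5)
C 7-1 [J2]: (8,5,6)
P 7-6 [J1]: (8,6,6)
Grübler: 3·7 − 2·6 − 6 = 3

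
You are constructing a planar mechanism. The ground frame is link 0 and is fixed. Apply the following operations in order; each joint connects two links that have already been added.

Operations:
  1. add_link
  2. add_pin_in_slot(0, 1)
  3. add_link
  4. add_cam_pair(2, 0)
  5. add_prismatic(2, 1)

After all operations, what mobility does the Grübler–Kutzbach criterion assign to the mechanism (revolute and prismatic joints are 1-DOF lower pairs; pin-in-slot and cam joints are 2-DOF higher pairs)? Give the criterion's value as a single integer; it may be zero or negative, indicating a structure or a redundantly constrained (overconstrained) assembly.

M = 2

link 0 = ground. State L|J1|J2 = 1|0|0
+link1  2|0|0
PS(0,1) f=2→J2  2|0|1
+link2  3|0|1
C(2,0) f=2→J2  3|0|2
P(2,1) f=1→J1  3|1|2
M = 3(3−1)−2·1−2 = 6−2−2 = 2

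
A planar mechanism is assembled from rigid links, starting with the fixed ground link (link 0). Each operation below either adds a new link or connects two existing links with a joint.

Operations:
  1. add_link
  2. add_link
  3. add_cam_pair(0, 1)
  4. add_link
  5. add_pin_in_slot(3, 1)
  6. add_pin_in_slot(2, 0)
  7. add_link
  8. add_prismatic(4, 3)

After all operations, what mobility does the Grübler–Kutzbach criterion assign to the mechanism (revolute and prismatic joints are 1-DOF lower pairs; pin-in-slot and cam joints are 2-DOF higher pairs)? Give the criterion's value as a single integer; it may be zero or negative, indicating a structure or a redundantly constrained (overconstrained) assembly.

M = 7

(L,J1,J2)=(1,0,0); link0 fixed
link1: (2,0,0)
link2: (3,0,0)
C 0-1 [J2]: (3,0,1)
link3: (4,0,1)
PS 3-1 [J2]: (4,0,2)
PS 2-0 [J2]: (4,0,3)
link4: (5,0,3)
P 4-3 [J1]: (5,1,3)
Grübler: 3·4 − 2·1 − 3 = 7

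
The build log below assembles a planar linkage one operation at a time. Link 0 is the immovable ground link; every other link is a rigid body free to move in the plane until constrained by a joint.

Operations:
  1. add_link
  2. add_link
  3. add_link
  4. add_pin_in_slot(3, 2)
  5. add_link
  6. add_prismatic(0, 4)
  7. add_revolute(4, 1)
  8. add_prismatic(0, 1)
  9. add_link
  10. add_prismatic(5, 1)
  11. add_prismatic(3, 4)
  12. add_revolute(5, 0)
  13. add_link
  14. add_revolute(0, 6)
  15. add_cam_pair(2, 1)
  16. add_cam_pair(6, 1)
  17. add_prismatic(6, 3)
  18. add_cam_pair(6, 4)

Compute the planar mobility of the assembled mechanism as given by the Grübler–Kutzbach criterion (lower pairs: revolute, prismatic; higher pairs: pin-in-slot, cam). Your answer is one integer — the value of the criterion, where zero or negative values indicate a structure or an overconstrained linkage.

M = -2

[1;0;0] (link 0 is ground)
L+ [2;0;0]
L+ [3;0;0]
L+ [4;0;0]
PS(3,2)∈J2 [4;0;1]
L+ [5;0;1]
P(0,4)∈J1 [5;1;1]
R(4,1)∈J1 [5;2;1]
P(0,1)∈J1 [5;3;1]
L+ [6;3;1]
P(5,1)∈J1 [6;4;1]
P(3,4)∈J1 [6;5;1]
R(5,0)∈J1 [6;6;1]
L+ [7;6;1]
R(0,6)∈J1 [7;7;1]
C(2,1)∈J2 [7;7;2]
C(6,1)∈J2 [7;7;3]
P(6,3)∈J1 [7;8;3]
C(6,4)∈J2 [7;8;4]
mobility = 18 − 16 − 4 = -2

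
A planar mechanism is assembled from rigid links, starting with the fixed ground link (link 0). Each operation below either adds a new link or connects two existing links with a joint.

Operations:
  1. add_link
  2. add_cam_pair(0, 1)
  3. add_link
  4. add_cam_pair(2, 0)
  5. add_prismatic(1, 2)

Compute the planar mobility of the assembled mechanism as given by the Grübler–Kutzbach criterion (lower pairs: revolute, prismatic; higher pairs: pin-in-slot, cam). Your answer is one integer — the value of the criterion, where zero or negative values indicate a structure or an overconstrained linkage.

M = 2

L=1 J1=0 J2=0
add link → L=2 J1=0 J2=0
C@0,1 dof=2 J2 → L=2 J1=0 J2=1
add link → L=3 J1=0 J2=1
C@2,0 dof=2 J2 → L=3 J1=0 J2=2
P@1,2 dof=1 J1 → L=3 J1=1 J2=2
M=3(L−1)−2J1−J2=3·2−2·1−2=2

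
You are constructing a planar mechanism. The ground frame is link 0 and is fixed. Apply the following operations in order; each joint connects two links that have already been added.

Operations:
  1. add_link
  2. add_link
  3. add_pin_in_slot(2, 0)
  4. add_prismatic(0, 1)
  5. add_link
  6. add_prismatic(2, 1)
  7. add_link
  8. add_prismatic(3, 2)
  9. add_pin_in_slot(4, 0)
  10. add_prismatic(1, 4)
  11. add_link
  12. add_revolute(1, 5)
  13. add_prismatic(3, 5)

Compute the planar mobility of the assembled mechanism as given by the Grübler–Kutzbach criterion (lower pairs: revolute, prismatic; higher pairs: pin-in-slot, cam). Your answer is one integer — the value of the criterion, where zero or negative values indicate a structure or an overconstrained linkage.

L=1 J1=0 J2=0
add link → L=2 J1=0 J2=0
add link → L=3 J1=0 J2=0
PS@2,0 dof=2 J2 → L=3 J1=0 J2=1
P@0,1 dof=1 J1 → L=3 J1=1 J2=1
add link → L=4 J1=1 J2=1
P@2,1 dof=1 J1 → L=4 J1=2 J2=1
add link → L=5 J1=2 J2=1
P@3,2 dof=1 J1 → L=5 J1=3 J2=1
PS@4,0 dof=2 J2 → L=5 J1=3 J2=2
P@1,4 dof=1 J1 → L=5 J1=4 J2=2
add link → L=6 J1=4 J2=2
R@1,5 dof=1 J1 → L=6 J1=5 J2=2
P@3,5 dof=1 J1 → L=6 J1=6 J2=2
M=3(L−1)−2J1−J2=3·5−2·6−2=1

M = 1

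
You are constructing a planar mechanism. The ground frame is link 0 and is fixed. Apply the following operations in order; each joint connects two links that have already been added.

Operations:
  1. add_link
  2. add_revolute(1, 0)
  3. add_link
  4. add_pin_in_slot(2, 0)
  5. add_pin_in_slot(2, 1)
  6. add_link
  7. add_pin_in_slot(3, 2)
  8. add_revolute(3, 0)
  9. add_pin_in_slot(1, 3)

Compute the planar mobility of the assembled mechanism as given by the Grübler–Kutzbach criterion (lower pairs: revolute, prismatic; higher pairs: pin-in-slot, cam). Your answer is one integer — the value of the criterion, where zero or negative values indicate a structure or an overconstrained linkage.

link 0 = ground. State L|J1|J2 = 1|0|0
+link1  2|0|0
R(1,0) f=1→J1  2|1|0
+link2  3|1|0
PS(2,0) f=2→J2  3|1|1
PS(2,1) f=2→J2  3|1|2
+link3  4|1|2
PS(3,2) f=2→J2  4|1|3
R(3,0) f=1→J1  4|2|3
PS(1,3) f=2→J2  4|2|4
M = 3(4−1)−2·2−4 = 9−4−4 = 1

M = 1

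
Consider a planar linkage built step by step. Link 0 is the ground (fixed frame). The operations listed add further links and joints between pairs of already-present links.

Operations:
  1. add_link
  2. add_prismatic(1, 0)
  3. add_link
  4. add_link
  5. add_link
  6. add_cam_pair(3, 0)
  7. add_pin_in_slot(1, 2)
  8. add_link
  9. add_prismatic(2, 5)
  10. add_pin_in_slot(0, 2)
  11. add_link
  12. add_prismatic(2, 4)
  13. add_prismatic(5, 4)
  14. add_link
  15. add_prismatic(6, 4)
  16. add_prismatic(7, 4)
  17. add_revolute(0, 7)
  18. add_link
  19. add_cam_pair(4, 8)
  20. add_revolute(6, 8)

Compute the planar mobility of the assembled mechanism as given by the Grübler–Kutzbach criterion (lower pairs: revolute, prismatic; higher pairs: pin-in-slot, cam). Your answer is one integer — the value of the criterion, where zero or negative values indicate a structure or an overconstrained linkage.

[1;0;0] (link 0 is ground)
L+ [2;0;0]
P(1,0)∈J1 [2;1;0]
L+ [3;1;0]
L+ [4;1;0]
L+ [5;1;0]
C(3,0)∈J2 [5;1;1]
PS(1,2)∈J2 [5;1;2]
L+ [6;1;2]
P(2,5)∈J1 [6;2;2]
PS(0,2)∈J2 [6;2;3]
L+ [7;2;3]
P(2,4)∈J1 [7;3;3]
P(5,4)∈J1 [7;4;3]
L+ [8;4;3]
P(6,4)∈J1 [8;5;3]
P(7,4)∈J1 [8;6;3]
R(0,7)∈J1 [8;7;3]
L+ [9;7;3]
C(4,8)∈J2 [9;7;4]
R(6,8)∈J1 [9;8;4]
mobility = 24 − 16 − 4 = 4

M = 4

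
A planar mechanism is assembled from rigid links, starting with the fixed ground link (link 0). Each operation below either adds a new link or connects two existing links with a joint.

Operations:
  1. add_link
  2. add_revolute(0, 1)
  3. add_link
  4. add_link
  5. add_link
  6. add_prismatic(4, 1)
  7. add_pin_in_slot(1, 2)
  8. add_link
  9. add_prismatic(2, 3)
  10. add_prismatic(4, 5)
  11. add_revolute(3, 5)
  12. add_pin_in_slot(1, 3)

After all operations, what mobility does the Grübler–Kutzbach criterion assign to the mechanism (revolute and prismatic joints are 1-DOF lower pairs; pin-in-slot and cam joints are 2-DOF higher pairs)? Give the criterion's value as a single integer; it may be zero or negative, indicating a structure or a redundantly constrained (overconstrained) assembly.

L=1 J1=0 J2=0
add link → L=2 J1=0 J2=0
R@0,1 dof=1 J1 → L=2 J1=1 J2=0
add link → L=3 J1=1 J2=0
add link → L=4 J1=1 J2=0
add link → L=5 J1=1 J2=0
P@4,1 dof=1 J1 → L=5 J1=2 J2=0
PS@1,2 dof=2 J2 → L=5 J1=2 J2=1
add link → L=6 J1=2 J2=1
P@2,3 dof=1 J1 → L=6 J1=3 J2=1
P@4,5 dof=1 J1 → L=6 J1=4 J2=1
R@3,5 dof=1 J1 → L=6 J1=5 J2=1
PS@1,3 dof=2 J2 → L=6 J1=5 J2=2
M=3(L−1)−2J1−J2=3·5−2·5−2=3

M = 3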